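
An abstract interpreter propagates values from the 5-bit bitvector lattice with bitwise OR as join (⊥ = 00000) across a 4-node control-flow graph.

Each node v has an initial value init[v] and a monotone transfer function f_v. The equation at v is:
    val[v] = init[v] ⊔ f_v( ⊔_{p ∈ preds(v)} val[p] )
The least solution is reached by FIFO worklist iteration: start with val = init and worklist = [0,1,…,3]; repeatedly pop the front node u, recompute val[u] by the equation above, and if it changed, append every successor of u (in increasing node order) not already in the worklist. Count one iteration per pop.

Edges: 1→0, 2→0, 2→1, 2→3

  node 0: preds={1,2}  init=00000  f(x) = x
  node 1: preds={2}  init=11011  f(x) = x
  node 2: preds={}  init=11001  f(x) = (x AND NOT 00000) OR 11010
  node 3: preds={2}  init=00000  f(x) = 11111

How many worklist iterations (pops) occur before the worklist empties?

Iteration log — 6 steps:
  step 1. node 0  ⊔preds=11011  new=11011  old=00000  +wl: 
  step 2. node 1  ⊔preds=11001  new=11011  stable
  step 3. node 2  ⊔preds=00000  new=11011  old=11001  +wl: 0,1
  step 4. node 3  ⊔preds=11011  new=11111  old=00000  +wl: 
  step 5. node 0  ⊔preds=11011  new=11011  stable
  step 6. node 1  ⊔preds=11011  new=11011  stable

Least fixpoint reached:
  node 0: 11011
  node 1: 11011
  node 2: 11011
  node 3: 11111

6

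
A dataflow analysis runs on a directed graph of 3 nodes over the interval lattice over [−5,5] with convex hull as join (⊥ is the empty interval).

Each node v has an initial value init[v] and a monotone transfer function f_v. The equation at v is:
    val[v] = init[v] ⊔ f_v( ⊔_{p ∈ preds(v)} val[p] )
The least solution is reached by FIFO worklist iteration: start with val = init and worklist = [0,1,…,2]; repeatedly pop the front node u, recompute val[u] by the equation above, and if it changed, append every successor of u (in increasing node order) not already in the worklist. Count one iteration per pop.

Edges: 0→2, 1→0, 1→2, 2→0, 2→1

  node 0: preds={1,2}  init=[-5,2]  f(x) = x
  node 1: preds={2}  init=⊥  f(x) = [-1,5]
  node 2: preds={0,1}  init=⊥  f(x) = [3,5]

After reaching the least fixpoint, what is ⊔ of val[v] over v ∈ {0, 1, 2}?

[-5,5]

Trace (6 dequeues):
  [1] u=0 | in ⊥ | out [-5,2] | ==
  [2] u=1 | in ⊥ | out [-1,5] | prev ⊥ | push {0}
  [3] u=2 | in [-5,5] | out [3,5] | prev ⊥ | push {1}
  [4] u=0 | in [-1,5] | out [-5,5] | prev [-5,2] | push {2}
  [5] u=1 | in [3,5] | out [-1,5] | ==
  [6] u=2 | in [-5,5] | out [3,5] | ==

Converged values:
  [0] [-5,5]
  [1] [-1,5]
  [2] [3,5]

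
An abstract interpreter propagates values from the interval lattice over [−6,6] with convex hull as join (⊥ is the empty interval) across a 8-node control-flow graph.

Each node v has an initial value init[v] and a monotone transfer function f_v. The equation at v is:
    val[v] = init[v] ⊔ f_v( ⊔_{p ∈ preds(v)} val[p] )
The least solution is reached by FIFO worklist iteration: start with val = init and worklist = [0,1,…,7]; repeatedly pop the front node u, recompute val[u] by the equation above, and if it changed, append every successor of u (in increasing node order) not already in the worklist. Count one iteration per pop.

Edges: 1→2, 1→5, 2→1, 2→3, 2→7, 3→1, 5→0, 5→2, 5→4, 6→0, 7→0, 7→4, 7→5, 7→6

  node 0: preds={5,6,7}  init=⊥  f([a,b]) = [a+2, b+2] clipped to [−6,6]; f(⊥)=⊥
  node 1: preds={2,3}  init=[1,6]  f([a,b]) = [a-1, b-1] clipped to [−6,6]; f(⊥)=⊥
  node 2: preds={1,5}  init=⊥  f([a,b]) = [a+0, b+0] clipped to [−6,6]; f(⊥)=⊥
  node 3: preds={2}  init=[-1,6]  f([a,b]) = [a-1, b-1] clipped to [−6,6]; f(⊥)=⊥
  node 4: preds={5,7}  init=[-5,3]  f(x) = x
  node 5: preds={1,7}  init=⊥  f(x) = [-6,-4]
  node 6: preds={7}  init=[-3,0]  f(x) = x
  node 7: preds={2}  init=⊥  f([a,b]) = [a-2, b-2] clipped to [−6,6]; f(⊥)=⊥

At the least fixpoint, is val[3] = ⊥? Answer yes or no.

Trace (24 dequeues):
  [1] u=0 | in [-3,0] | out [-1,2] | prev ⊥ | push {}
  [2] u=1 | in [-1,6] | out [-2,6] | prev [1,6] | push {}
  [3] u=2 | in [-2,6] | out [-2,6] | prev ⊥ | push {1}
  [4] u=3 | in [-2,6] | out [-3,6] | prev [-1,6] | push {}
  [5] u=4 | in ⊥ | out [-5,3] | ==
  [6] u=5 | in [-2,6] | out [-6,-4] | prev ⊥ | push {0,2,4}
  [7] u=6 | in ⊥ | out [-3,0] | ==
  [8] u=7 | in [-2,6] | out [-4,4] | prev ⊥ | push {5,6}
  [9] u=1 | in [-3,6] | out [-4,6] | prev [-2,6] | push {}
  [10] u=0 | in [-6,4] | out [-4,6] | prev [-1,2] | push {}
  [11] u=2 | in [-6,6] | out [-6,6] | prev [-2,6] | push {1,3,7}
  [12] u=4 | in [-6,4] | out [-6,4] | prev [-5,3] | push {}
  [13] u=5 | in [-4,6] | out [-6,-4] | ==
  [14] u=6 | in [-4,4] | out [-4,4] | prev [-3,0] | push {0}
  [15] u=1 | in [-6,6] | out [-6,6] | prev [-4,6] | push {2,5}
  [16] u=3 | in [-6,6] | out [-6,6] | prev [-3,6] | push {1}
  [17] u=7 | in [-6,6] | out [-6,4] | prev [-4,4] | push {4,6}
  [18] u=0 | in [-6,4] | out [-4,6] | ==
  [19] u=2 | in [-6,6] | out [-6,6] | ==
  [20] u=5 | in [-6,6] | out [-6,-4] | ==
  [21] u=1 | in [-6,6] | out [-6,6] | ==
  [22] u=4 | in [-6,4] | out [-6,4] | ==
  [23] u=6 | in [-6,4] | out [-6,4] | prev [-4,4] | push {0}
  [24] u=0 | in [-6,4] | out [-4,6] | ==

Converged values:
  [0] [-4,6]
  [1] [-6,6]
  [2] [-6,6]
  [3] [-6,6]
  [4] [-6,4]
  [5] [-6,-4]
  [6] [-6,4]
  [7] [-6,4]

no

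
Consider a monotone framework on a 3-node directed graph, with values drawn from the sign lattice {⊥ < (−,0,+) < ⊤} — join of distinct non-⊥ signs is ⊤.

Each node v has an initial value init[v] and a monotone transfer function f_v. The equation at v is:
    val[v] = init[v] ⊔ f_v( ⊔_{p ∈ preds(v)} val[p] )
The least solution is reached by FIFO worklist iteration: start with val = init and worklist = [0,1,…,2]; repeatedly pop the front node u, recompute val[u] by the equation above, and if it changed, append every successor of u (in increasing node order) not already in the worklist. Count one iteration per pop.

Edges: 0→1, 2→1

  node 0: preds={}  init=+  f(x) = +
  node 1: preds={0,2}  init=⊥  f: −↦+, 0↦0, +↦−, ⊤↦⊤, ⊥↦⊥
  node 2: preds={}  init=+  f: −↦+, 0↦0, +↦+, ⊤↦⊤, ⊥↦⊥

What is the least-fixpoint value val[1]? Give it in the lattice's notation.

−

Iteration log — 3 steps:
  step 1. node 0  ⊔preds=⊥  new=+  stable
  step 2. node 1  ⊔preds=+  new=−  old=⊥  +wl: 
  step 3. node 2  ⊔preds=⊥  new=+  stable

Least fixpoint reached:
  node 0: +
  node 1: −
  node 2: +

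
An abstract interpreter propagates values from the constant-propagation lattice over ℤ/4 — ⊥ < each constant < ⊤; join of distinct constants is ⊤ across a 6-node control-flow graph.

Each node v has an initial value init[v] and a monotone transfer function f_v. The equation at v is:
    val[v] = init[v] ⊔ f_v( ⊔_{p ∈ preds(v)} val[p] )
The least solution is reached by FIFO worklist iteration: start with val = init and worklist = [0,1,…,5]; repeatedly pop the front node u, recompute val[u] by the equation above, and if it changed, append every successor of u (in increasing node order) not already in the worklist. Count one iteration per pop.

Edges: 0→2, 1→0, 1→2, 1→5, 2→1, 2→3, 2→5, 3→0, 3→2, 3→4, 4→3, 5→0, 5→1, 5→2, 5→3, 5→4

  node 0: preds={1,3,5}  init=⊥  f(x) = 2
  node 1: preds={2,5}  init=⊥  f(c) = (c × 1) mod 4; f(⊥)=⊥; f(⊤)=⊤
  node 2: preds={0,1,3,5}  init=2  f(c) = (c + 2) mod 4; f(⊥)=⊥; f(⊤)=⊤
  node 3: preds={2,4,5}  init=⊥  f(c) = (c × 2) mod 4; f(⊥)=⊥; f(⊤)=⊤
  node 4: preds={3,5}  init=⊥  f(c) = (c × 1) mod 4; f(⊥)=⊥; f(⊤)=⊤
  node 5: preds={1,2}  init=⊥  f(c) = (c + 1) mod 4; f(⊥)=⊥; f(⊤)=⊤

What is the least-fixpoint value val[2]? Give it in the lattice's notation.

⊤

Iteration log — 13 steps:
  step 1. node 0  ⊔preds=⊥  new=2  old=⊥  +wl: 
  step 2. node 1  ⊔preds=2  new=2  old=⊥  +wl: 0
  step 3. node 2  ⊔preds=2  new=⊤  old=2  +wl: 1
  step 4. node 3  ⊔preds=⊤  new=⊤  old=⊥  +wl: 2
  step 5. node 4  ⊔preds=⊤  new=⊤  old=⊥  +wl: 3
  step 6. node 5  ⊔preds=⊤  new=⊤  old=⊥  +wl: 4
  step 7. node 0  ⊔preds=⊤  new=2  stable
  step 8. node 1  ⊔preds=⊤  new=⊤  old=2  +wl: 0,5
  step 9. node 2  ⊔preds=⊤  new=⊤  stable
  step 10. node 3  ⊔preds=⊤  new=⊤  stable
  step 11. node 4  ⊔preds=⊤  new=⊤  stable
  step 12. node 0  ⊔preds=⊤  new=2  stable
  step 13. node 5  ⊔preds=⊤  new=⊤  stable

Least fixpoint reached:
  node 0: 2
  node 1: ⊤
  node 2: ⊤
  node 3: ⊤
  node 4: ⊤
  node 5: ⊤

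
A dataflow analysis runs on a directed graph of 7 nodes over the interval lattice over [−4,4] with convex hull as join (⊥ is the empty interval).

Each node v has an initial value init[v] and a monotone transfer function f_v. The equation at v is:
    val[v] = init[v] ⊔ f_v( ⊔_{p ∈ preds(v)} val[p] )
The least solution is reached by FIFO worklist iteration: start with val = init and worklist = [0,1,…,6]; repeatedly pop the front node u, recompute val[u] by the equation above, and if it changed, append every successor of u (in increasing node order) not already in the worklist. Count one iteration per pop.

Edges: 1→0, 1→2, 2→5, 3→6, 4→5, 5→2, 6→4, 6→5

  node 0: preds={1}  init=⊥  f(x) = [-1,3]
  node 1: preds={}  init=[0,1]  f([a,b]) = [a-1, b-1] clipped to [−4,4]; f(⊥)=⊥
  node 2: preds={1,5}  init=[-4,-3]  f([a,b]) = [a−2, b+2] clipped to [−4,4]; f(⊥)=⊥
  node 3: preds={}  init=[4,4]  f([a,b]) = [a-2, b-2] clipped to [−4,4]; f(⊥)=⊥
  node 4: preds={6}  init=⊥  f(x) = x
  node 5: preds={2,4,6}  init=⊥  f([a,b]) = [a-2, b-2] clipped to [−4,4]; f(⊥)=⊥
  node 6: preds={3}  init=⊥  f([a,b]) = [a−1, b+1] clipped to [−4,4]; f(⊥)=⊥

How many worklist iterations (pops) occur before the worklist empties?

12

Iteration log — 12 steps:
  step 1. node 0  ⊔preds=[0,1]  new=[-1,3]  old=⊥  +wl: 
  step 2. node 1  ⊔preds=⊥  new=[0,1]  stable
  step 3. node 2  ⊔preds=[0,1]  new=[-4,3]  old=[-4,-3]  +wl: 
  step 4. node 3  ⊔preds=⊥  new=[4,4]  stable
  step 5. node 4  ⊔preds=⊥  new=⊥  stable
  step 6. node 5  ⊔preds=[-4,3]  new=[-4,1]  old=⊥  +wl: 2
  step 7. node 6  ⊔preds=[4,4]  new=[3,4]  old=⊥  +wl: 4,5
  step 8. node 2  ⊔preds=[-4,1]  new=[-4,3]  stable
  step 9. node 4  ⊔preds=[3,4]  new=[3,4]  old=⊥  +wl: 
  step 10. node 5  ⊔preds=[-4,4]  new=[-4,2]  old=[-4,1]  +wl: 2
  step 11. node 2  ⊔preds=[-4,2]  new=[-4,4]  old=[-4,3]  +wl: 5
  step 12. node 5  ⊔preds=[-4,4]  new=[-4,2]  stable

Least fixpoint reached:
  node 0: [-1,3]
  node 1: [0,1]
  node 2: [-4,4]
  node 3: [4,4]
  node 4: [3,4]
  node 5: [-4,2]
  node 6: [3,4]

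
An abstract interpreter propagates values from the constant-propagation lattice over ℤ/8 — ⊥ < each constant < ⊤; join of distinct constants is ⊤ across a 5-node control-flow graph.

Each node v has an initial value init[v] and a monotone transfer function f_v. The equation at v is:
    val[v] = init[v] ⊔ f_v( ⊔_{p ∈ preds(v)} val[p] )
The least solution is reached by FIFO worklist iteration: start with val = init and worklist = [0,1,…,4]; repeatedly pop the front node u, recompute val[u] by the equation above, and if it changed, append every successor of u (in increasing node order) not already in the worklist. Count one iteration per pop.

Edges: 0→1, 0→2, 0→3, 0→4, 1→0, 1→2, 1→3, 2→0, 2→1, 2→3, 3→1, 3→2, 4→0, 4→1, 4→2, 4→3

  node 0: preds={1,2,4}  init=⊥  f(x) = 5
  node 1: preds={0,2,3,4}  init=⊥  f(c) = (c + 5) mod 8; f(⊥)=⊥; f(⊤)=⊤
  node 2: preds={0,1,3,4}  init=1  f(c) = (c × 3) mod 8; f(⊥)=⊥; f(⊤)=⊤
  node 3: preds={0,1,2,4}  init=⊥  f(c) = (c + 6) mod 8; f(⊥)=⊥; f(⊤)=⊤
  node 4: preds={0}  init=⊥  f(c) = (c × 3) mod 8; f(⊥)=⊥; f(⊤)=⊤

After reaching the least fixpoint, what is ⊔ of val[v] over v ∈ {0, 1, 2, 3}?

⊤

Iteration log — 9 steps:
  step 1. node 0  ⊔preds=1  new=5  old=⊥  +wl: 
  step 2. node 1  ⊔preds=⊤  new=⊤  old=⊥  +wl: 0
  step 3. node 2  ⊔preds=⊤  new=⊤  old=1  +wl: 1
  step 4. node 3  ⊔preds=⊤  new=⊤  old=⊥  +wl: 2
  step 5. node 4  ⊔preds=5  new=7  old=⊥  +wl: 3
  step 6. node 0  ⊔preds=⊤  new=5  stable
  step 7. node 1  ⊔preds=⊤  new=⊤  stable
  step 8. node 2  ⊔preds=⊤  new=⊤  stable
  step 9. node 3  ⊔preds=⊤  new=⊤  stable

Least fixpoint reached:
  node 0: 5
  node 1: ⊤
  node 2: ⊤
  node 3: ⊤
  node 4: 7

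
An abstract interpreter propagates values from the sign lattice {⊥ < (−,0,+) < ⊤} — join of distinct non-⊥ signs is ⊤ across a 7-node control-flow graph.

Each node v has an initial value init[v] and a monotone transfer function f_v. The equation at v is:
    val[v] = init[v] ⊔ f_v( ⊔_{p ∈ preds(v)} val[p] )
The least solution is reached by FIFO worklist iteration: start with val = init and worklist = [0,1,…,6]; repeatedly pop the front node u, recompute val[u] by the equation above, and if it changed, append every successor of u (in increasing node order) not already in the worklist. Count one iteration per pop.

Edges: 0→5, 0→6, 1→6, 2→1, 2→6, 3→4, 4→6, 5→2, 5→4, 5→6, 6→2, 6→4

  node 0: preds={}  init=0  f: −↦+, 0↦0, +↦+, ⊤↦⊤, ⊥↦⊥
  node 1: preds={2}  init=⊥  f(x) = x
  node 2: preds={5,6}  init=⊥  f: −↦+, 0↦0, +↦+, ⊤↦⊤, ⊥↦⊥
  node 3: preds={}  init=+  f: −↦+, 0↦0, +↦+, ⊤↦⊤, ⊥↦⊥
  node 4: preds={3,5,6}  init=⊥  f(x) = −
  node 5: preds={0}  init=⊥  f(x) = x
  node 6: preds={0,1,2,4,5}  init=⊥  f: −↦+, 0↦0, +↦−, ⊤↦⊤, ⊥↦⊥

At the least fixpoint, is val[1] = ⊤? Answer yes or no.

yes

Worklist (11 pops):
  #1 pop 0: in=⊥ → 0 (no change)
  #2 pop 1: in=⊥ → ⊥ (no change)
  #3 pop 2: in=⊥ → ⊥ (no change)
  #4 pop 3: in=⊥ → + (no change)
  #5 pop 4: in=+ → − (was ⊥); enqueue []
  #6 pop 5: in=0 → 0 (was ⊥); enqueue [2,4]
  #7 pop 6: in=⊤ → ⊤ (was ⊥); enqueue []
  #8 pop 2: in=⊤ → ⊤ (was ⊥); enqueue [1,6]
  #9 pop 4: in=⊤ → − (no change)
  #10 pop 1: in=⊤ → ⊤ (was ⊥); enqueue []
  #11 pop 6: in=⊤ → ⊤ (no change)

Fixpoint:
  val[0] = 0
  val[1] = ⊤
  val[2] = ⊤
  val[3] = +
  val[4] = −
  val[5] = 0
  val[6] = ⊤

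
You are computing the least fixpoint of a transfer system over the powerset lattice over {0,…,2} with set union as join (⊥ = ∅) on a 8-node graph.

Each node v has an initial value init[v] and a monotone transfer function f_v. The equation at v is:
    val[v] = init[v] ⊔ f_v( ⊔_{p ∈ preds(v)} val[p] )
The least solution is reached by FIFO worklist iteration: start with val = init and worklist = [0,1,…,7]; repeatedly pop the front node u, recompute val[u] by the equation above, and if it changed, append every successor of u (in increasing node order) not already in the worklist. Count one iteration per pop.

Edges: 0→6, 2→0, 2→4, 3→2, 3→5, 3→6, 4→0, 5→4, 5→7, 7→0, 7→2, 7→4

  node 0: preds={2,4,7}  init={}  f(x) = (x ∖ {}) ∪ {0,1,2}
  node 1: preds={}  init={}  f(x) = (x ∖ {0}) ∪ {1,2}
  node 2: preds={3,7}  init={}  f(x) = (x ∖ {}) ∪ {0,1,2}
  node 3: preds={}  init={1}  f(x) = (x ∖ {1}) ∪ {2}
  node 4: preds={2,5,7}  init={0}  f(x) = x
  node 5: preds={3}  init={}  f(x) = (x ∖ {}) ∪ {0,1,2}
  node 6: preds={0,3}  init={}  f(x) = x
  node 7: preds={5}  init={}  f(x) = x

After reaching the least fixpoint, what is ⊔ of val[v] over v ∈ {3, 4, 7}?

{0,1,2}

Worklist (11 pops):
  #1 pop 0: in={0} → {0,1,2} (was {}); enqueue []
  #2 pop 1: in={} → {1,2} (was {}); enqueue []
  #3 pop 2: in={1} → {0,1,2} (was {}); enqueue [0]
  #4 pop 3: in={} → {1,2} (was {1}); enqueue [2]
  #5 pop 4: in={0,1,2} → {0,1,2} (was {0}); enqueue []
  #6 pop 5: in={1,2} → {0,1,2} (was {}); enqueue [4]
  #7 pop 6: in={0,1,2} → {0,1,2} (was {}); enqueue []
  #8 pop 7: in={0,1,2} → {0,1,2} (was {}); enqueue []
  #9 pop 0: in={0,1,2} → {0,1,2} (no change)
  #10 pop 2: in={0,1,2} → {0,1,2} (no change)
  #11 pop 4: in={0,1,2} → {0,1,2} (no change)

Fixpoint:
  val[0] = {0,1,2}
  val[1] = {1,2}
  val[2] = {0,1,2}
  val[3] = {1,2}
  val[4] = {0,1,2}
  val[5] = {0,1,2}
  val[6] = {0,1,2}
  val[7] = {0,1,2}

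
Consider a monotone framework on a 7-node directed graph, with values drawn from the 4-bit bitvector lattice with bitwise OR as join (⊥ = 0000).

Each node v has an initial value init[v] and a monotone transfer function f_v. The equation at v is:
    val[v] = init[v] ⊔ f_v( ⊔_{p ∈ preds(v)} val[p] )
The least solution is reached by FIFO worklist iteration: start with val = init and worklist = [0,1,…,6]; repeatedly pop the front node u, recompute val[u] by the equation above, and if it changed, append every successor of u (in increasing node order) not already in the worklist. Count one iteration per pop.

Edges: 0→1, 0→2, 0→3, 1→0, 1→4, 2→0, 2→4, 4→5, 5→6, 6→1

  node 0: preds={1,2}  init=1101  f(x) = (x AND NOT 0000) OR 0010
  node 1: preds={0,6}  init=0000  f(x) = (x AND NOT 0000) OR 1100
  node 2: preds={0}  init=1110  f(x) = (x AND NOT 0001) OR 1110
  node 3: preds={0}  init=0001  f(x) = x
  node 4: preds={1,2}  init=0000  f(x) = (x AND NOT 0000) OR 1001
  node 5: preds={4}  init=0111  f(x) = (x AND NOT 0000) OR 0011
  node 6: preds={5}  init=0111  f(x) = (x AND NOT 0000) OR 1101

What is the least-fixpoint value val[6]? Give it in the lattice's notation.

Iteration log — 9 steps:
  step 1. node 0  ⊔preds=1110  new=1111  old=1101  +wl: 
  step 2. node 1  ⊔preds=1111  new=1111  old=0000  +wl: 0
  step 3. node 2  ⊔preds=1111  new=1110  stable
  step 4. node 3  ⊔preds=1111  new=1111  old=0001  +wl: 
  step 5. node 4  ⊔preds=1111  new=1111  old=0000  +wl: 
  step 6. node 5  ⊔preds=1111  new=1111  old=0111  +wl: 
  step 7. node 6  ⊔preds=1111  new=1111  old=0111  +wl: 1
  step 8. node 0  ⊔preds=1111  new=1111  stable
  step 9. node 1  ⊔preds=1111  new=1111  stable

Least fixpoint reached:
  node 0: 1111
  node 1: 1111
  node 2: 1110
  node 3: 1111
  node 4: 1111
  node 5: 1111
  node 6: 1111

1111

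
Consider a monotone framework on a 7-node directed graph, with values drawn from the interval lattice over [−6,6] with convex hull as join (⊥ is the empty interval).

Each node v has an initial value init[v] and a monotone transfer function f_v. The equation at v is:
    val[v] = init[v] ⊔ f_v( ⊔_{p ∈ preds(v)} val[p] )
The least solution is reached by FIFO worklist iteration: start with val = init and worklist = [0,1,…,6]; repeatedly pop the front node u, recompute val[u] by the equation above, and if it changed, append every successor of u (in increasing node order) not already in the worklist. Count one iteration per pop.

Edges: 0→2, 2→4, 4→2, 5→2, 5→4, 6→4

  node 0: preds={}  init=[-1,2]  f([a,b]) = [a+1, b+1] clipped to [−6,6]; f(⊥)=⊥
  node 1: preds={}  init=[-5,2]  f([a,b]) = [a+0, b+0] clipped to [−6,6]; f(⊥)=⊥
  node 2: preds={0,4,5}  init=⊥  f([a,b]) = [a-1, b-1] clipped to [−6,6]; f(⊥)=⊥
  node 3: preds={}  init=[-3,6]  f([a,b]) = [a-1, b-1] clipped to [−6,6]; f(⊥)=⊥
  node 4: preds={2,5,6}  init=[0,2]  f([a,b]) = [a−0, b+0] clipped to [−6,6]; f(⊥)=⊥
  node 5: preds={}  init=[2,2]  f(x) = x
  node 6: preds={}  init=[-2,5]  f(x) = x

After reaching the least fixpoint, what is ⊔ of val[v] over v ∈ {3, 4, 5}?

Trace (16 dequeues):
  [1] u=0 | in ⊥ | out [-1,2] | ==
  [2] u=1 | in ⊥ | out [-5,2] | ==
  [3] u=2 | in [-1,2] | out [-2,1] | prev ⊥ | push {}
  [4] u=3 | in ⊥ | out [-3,6] | ==
  [5] u=4 | in [-2,5] | out [-2,5] | prev [0,2] | push {2}
  [6] u=5 | in ⊥ | out [2,2] | ==
  [7] u=6 | in ⊥ | out [-2,5] | ==
  [8] u=2 | in [-2,5] | out [-3,4] | prev [-2,1] | push {4}
  [9] u=4 | in [-3,5] | out [-3,5] | prev [-2,5] | push {2}
  [10] u=2 | in [-3,5] | out [-4,4] | prev [-3,4] | push {4}
  [11] u=4 | in [-4,5] | out [-4,5] | prev [-3,5] | push {2}
  [12] u=2 | in [-4,5] | out [-5,4] | prev [-4,4] | push {4}
  [13] u=4 | in [-5,5] | out [-5,5] | prev [-4,5] | push {2}
  [14] u=2 | in [-5,5] | out [-6,4] | prev [-5,4] | push {4}
  [15] u=4 | in [-6,5] | out [-6,5] | prev [-5,5] | push {2}
  [16] u=2 | in [-6,5] | out [-6,4] | ==

Converged values:
  [0] [-1,2]
  [1] [-5,2]
  [2] [-6,4]
  [3] [-3,6]
  [4] [-6,5]
  [5] [2,2]
  [6] [-2,5]

[-6,6]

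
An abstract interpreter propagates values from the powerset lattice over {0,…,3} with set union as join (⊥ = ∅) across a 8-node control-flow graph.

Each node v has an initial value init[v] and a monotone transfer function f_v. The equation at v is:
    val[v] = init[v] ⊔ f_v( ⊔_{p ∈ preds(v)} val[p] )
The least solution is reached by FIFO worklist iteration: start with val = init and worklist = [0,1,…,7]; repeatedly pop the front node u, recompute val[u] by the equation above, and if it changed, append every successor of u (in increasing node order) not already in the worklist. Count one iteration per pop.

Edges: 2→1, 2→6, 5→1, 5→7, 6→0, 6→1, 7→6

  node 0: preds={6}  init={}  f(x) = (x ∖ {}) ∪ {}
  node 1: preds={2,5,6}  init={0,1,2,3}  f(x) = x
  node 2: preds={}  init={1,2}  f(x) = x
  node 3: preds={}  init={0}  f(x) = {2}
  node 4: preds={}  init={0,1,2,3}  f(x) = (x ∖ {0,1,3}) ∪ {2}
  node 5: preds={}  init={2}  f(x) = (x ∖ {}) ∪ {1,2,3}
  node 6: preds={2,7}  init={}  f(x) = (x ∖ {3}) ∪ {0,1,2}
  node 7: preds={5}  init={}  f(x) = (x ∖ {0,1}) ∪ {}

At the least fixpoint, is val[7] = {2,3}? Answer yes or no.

Iteration log — 11 steps:
  step 1. node 0  ⊔preds={}  new={}  stable
  step 2. node 1  ⊔preds={1,2}  new={0,1,2,3}  stable
  step 3. node 2  ⊔preds={}  new={1,2}  stable
  step 4. node 3  ⊔preds={}  new={0,2}  old={0}  +wl: 
  step 5. node 4  ⊔preds={}  new={0,1,2,3}  stable
  step 6. node 5  ⊔preds={}  new={1,2,3}  old={2}  +wl: 1
  step 7. node 6  ⊔preds={1,2}  new={0,1,2}  old={}  +wl: 0
  step 8. node 7  ⊔preds={1,2,3}  new={2,3}  old={}  +wl: 6
  step 9. node 1  ⊔preds={0,1,2,3}  new={0,1,2,3}  stable
  step 10. node 0  ⊔preds={0,1,2}  new={0,1,2}  old={}  +wl: 
  step 11. node 6  ⊔preds={1,2,3}  new={0,1,2}  stable

Least fixpoint reached:
  node 0: {0,1,2}
  node 1: {0,1,2,3}
  node 2: {1,2}
  node 3: {0,2}
  node 4: {0,1,2,3}
  node 5: {1,2,3}
  node 6: {0,1,2}
  node 7: {2,3}

yes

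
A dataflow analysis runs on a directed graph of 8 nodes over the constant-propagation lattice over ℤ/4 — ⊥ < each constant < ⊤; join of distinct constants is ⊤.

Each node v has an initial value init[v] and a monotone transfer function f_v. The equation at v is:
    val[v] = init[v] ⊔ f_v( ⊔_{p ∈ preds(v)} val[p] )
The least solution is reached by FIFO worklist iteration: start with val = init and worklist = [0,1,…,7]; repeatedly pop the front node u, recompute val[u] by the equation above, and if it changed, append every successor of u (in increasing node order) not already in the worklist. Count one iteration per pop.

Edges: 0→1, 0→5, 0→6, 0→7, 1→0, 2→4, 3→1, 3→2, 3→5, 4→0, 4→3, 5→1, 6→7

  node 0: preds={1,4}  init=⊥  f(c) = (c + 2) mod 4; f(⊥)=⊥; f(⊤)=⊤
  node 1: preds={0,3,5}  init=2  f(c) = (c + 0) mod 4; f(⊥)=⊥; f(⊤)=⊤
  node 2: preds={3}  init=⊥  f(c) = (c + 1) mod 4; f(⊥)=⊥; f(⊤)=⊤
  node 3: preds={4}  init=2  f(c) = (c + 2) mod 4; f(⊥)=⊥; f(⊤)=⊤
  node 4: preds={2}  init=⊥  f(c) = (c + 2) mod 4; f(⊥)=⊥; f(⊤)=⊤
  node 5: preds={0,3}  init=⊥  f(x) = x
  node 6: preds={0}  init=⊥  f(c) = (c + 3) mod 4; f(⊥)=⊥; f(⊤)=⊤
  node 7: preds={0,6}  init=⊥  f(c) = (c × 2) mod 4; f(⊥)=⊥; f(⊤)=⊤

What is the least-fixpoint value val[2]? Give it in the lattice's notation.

⊤

Iteration log — 18 steps:
  step 1. node 0  ⊔preds=2  new=0  old=⊥  +wl: 
  step 2. node 1  ⊔preds=⊤  new=⊤  old=2  +wl: 0
  step 3. node 2  ⊔preds=2  new=3  old=⊥  +wl: 
  step 4. node 3  ⊔preds=⊥  new=2  stable
  step 5. node 4  ⊔preds=3  new=1  old=⊥  +wl: 3
  step 6. node 5  ⊔preds=⊤  new=⊤  old=⊥  +wl: 1
  step 7. node 6  ⊔preds=0  new=3  old=⊥  +wl: 
  step 8. node 7  ⊔preds=⊤  new=⊤  old=⊥  +wl: 
  step 9. node 0  ⊔preds=⊤  new=⊤  old=0  +wl: 5,6,7
  step 10. node 3  ⊔preds=1  new=⊤  old=2  +wl: 2
  step 11. node 1  ⊔preds=⊤  new=⊤  stable
  step 12. node 5  ⊔preds=⊤  new=⊤  stable
  step 13. node 6  ⊔preds=⊤  new=⊤  old=3  +wl: 
  step 14. node 7  ⊔preds=⊤  new=⊤  stable
  step 15. node 2  ⊔preds=⊤  new=⊤  old=3  +wl: 4
  step 16. node 4  ⊔preds=⊤  new=⊤  old=1  +wl: 0,3
  step 17. node 0  ⊔preds=⊤  new=⊤  stable
  step 18. node 3  ⊔preds=⊤  new=⊤  stable

Least fixpoint reached:
  node 0: ⊤
  node 1: ⊤
  node 2: ⊤
  node 3: ⊤
  node 4: ⊤
  node 5: ⊤
  node 6: ⊤
  node 7: ⊤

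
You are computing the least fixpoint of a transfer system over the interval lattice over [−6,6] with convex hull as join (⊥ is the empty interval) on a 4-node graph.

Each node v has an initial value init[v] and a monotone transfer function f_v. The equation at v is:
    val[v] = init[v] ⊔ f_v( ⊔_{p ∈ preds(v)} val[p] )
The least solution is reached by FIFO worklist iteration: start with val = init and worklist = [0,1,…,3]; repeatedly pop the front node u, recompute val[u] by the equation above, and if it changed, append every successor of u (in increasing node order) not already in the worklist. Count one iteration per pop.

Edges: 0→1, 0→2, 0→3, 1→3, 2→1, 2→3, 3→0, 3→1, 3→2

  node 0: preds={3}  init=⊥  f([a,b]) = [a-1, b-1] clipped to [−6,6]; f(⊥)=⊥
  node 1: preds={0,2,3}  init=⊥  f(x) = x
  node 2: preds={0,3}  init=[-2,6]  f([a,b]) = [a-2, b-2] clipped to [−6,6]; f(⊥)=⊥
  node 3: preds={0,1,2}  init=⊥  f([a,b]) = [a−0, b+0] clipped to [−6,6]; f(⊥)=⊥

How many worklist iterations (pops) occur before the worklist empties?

Trace (16 dequeues):
  [1] u=0 | in ⊥ | out ⊥ | ==
  [2] u=1 | in [-2,6] | out [-2,6] | prev ⊥ | push {}
  [3] u=2 | in ⊥ | out [-2,6] | ==
  [4] u=3 | in [-2,6] | out [-2,6] | prev ⊥ | push {0,1,2}
  [5] u=0 | in [-2,6] | out [-3,5] | prev ⊥ | push {3}
  [6] u=1 | in [-3,6] | out [-3,6] | prev [-2,6] | push {}
  [7] u=2 | in [-3,6] | out [-5,6] | prev [-2,6] | push {1}
  [8] u=3 | in [-5,6] | out [-5,6] | prev [-2,6] | push {0,2}
  [9] u=1 | in [-5,6] | out [-5,6] | prev [-3,6] | push {3}
  [10] u=0 | in [-5,6] | out [-6,5] | prev [-3,5] | push {1}
  [11] u=2 | in [-6,6] | out [-6,6] | prev [-5,6] | push {}
  [12] u=3 | in [-6,6] | out [-6,6] | prev [-5,6] | push {0,2}
  [13] u=1 | in [-6,6] | out [-6,6] | prev [-5,6] | push {3}
  [14] u=0 | in [-6,6] | out [-6,5] | ==
  [15] u=2 | in [-6,6] | out [-6,6] | ==
  [16] u=3 | in [-6,6] | out [-6,6] | ==

Converged values:
  [0] [-6,5]
  [1] [-6,6]
  [2] [-6,6]
  [3] [-6,6]

16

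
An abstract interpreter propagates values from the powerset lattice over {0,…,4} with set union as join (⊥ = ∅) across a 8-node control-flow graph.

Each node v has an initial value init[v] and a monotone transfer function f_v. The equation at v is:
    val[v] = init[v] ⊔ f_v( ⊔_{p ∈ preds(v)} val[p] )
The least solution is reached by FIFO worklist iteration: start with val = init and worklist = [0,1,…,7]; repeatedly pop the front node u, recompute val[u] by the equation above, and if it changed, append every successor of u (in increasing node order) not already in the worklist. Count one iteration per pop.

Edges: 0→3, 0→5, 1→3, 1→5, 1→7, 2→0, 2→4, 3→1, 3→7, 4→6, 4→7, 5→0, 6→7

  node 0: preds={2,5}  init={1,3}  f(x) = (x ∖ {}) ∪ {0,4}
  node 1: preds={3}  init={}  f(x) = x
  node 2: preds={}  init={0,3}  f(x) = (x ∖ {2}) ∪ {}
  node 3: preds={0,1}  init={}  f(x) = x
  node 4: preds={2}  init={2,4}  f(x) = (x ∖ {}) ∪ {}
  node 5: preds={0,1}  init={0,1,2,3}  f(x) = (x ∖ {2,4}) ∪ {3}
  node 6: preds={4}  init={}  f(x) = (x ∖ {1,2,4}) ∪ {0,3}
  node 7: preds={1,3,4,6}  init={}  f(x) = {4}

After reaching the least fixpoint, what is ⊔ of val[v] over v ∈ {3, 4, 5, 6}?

Worklist (12 pops):
  #1 pop 0: in={0,1,2,3} → {0,1,2,3,4} (was {1,3}); enqueue []
  #2 pop 1: in={} → {} (no change)
  #3 pop 2: in={} → {0,3} (no change)
  #4 pop 3: in={0,1,2,3,4} → {0,1,2,3,4} (was {}); enqueue [1]
  #5 pop 4: in={0,3} → {0,2,3,4} (was {2,4}); enqueue []
  #6 pop 5: in={0,1,2,3,4} → {0,1,2,3} (no change)
  #7 pop 6: in={0,2,3,4} → {0,3} (was {}); enqueue []
  #8 pop 7: in={0,1,2,3,4} → {4} (was {}); enqueue []
  #9 pop 1: in={0,1,2,3,4} → {0,1,2,3,4} (was {}); enqueue [3,5,7]
  #10 pop 3: in={0,1,2,3,4} → {0,1,2,3,4} (no change)
  #11 pop 5: in={0,1,2,3,4} → {0,1,2,3} (no change)
  #12 pop 7: in={0,1,2,3,4} → {4} (no change)

Fixpoint:
  val[0] = {0,1,2,3,4}
  val[1] = {0,1,2,3,4}
  val[2] = {0,3}
  val[3] = {0,1,2,3,4}
  val[4] = {0,2,3,4}
  val[5] = {0,1,2,3}
  val[6] = {0,3}
  val[7] = {4}

{0,1,2,3,4}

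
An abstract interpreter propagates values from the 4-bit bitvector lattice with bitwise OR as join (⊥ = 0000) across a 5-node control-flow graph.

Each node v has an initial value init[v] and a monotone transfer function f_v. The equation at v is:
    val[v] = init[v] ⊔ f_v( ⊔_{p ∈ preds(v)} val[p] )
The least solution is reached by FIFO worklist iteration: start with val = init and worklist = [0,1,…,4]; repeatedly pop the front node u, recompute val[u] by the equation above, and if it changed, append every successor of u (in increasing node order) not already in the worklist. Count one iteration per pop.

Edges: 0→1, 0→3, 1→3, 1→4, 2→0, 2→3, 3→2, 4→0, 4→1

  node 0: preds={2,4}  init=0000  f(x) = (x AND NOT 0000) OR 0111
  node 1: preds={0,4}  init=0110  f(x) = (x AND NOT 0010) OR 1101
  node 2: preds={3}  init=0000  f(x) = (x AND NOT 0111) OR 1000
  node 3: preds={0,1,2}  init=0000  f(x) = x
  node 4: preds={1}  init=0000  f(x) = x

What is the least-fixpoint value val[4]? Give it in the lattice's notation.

Trace (9 dequeues):
  [1] u=0 | in 0000 | out 0111 | prev 0000 | push {}
  [2] u=1 | in 0111 | out 1111 | prev 0110 | push {}
  [3] u=2 | in 0000 | out 1000 | prev 0000 | push {0}
  [4] u=3 | in 1111 | out 1111 | prev 0000 | push {2}
  [5] u=4 | in 1111 | out 1111 | prev 0000 | push {1}
  [6] u=0 | in 1111 | out 1111 | prev 0111 | push {3}
  [7] u=2 | in 1111 | out 1000 | ==
  [8] u=1 | in 1111 | out 1111 | ==
  [9] u=3 | in 1111 | out 1111 | ==

Converged values:
  [0] 1111
  [1] 1111
  [2] 1000
  [3] 1111
  [4] 1111

1111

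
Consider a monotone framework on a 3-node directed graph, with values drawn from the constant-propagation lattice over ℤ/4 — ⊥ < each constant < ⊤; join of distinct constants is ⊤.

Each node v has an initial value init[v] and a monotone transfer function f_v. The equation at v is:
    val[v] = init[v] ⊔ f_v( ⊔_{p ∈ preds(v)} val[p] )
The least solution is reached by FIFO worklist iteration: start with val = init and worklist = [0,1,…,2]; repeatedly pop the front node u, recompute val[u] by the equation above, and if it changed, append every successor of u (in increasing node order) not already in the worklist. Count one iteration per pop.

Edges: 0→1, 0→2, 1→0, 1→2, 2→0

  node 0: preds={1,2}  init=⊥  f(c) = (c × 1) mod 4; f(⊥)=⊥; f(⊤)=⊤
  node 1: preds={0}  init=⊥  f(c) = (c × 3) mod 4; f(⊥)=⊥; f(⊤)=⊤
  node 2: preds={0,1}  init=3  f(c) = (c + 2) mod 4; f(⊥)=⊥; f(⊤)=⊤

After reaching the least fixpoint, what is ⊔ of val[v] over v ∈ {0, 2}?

⊤

Trace (7 dequeues):
  [1] u=0 | in 3 | out 3 | prev ⊥ | push {}
  [2] u=1 | in 3 | out 1 | prev ⊥ | push {0}
  [3] u=2 | in ⊤ | out ⊤ | prev 3 | push {}
  [4] u=0 | in ⊤ | out ⊤ | prev 3 | push {1,2}
  [5] u=1 | in ⊤ | out ⊤ | prev 1 | push {0}
  [6] u=2 | in ⊤ | out ⊤ | ==
  [7] u=0 | in ⊤ | out ⊤ | ==

Converged values:
  [0] ⊤
  [1] ⊤
  [2] ⊤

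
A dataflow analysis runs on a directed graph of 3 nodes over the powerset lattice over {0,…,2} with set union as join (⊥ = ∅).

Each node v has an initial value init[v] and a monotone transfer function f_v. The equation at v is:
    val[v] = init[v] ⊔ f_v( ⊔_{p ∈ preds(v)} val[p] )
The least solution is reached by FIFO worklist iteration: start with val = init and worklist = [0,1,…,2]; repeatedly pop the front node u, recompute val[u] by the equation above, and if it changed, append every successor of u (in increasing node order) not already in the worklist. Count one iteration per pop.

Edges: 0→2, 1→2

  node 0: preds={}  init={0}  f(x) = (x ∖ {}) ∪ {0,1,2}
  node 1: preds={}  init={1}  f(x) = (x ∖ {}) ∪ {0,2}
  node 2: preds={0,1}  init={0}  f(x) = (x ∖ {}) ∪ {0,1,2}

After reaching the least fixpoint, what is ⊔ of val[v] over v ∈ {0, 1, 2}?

{0,1,2}

Trace (3 dequeues):
  [1] u=0 | in {} | out {0,1,2} | prev {0} | push {}
  [2] u=1 | in {} | out {0,1,2} | prev {1} | push {}
  [3] u=2 | in {0,1,2} | out {0,1,2} | prev {0} | push {}

Converged values:
  [0] {0,1,2}
  [1] {0,1,2}
  [2] {0,1,2}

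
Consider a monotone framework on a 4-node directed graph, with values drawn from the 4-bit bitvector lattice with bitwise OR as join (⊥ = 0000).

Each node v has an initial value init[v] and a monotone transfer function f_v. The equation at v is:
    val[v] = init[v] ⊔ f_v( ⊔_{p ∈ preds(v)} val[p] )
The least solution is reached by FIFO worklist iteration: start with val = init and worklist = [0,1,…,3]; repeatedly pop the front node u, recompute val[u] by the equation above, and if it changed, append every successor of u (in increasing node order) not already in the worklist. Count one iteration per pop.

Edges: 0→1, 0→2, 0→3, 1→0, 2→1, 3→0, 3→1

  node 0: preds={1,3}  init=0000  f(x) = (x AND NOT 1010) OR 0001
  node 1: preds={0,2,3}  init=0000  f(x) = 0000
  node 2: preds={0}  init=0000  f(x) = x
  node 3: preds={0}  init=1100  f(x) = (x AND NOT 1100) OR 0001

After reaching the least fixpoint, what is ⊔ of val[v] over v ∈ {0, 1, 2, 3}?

Trace (6 dequeues):
  [1] u=0 | in 1100 | out 0101 | prev 0000 | push {}
  [2] u=1 | in 1101 | out 0000 | ==
  [3] u=2 | in 0101 | out 0101 | prev 0000 | push {1}
  [4] u=3 | in 0101 | out 1101 | prev 1100 | push {0}
  [5] u=1 | in 1101 | out 0000 | ==
  [6] u=0 | in 1101 | out 0101 | ==

Converged values:
  [0] 0101
  [1] 0000
  [2] 0101
  [3] 1101

1101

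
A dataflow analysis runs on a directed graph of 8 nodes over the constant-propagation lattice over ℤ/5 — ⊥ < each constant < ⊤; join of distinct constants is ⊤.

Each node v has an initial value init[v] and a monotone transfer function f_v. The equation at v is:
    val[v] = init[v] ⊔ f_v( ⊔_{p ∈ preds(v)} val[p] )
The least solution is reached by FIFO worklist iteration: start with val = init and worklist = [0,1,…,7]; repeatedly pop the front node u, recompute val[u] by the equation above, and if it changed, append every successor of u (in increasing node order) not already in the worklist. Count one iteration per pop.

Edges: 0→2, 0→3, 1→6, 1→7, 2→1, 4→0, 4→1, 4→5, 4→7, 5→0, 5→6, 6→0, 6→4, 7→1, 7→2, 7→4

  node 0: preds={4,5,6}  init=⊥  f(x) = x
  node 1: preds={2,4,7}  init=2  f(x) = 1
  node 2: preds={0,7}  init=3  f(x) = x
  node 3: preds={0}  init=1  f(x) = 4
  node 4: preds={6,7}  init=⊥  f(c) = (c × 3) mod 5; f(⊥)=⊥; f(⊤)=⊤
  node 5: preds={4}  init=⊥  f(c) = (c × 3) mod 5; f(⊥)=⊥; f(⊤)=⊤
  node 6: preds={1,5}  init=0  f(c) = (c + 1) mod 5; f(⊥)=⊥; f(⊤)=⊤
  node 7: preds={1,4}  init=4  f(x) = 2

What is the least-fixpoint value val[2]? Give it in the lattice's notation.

⊤

Worklist (13 pops):
  #1 pop 0: in=0 → 0 (was ⊥); enqueue []
  #2 pop 1: in=⊤ → ⊤ (was 2); enqueue []
  #3 pop 2: in=⊤ → ⊤ (was 3); enqueue [1]
  #4 pop 3: in=0 → ⊤ (was 1); enqueue []
  #5 pop 4: in=⊤ → ⊤ (was ⊥); enqueue [0]
  #6 pop 5: in=⊤ → ⊤ (was ⊥); enqueue []
  #7 pop 6: in=⊤ → ⊤ (was 0); enqueue [4]
  #8 pop 7: in=⊤ → ⊤ (was 4); enqueue [2]
  #9 pop 1: in=⊤ → ⊤ (no change)
  #10 pop 0: in=⊤ → ⊤ (was 0); enqueue [3]
  #11 pop 4: in=⊤ → ⊤ (no change)
  #12 pop 2: in=⊤ → ⊤ (no change)
  #13 pop 3: in=⊤ → ⊤ (no change)

Fixpoint:
  val[0] = ⊤
  val[1] = ⊤
  val[2] = ⊤
  val[3] = ⊤
  val[4] = ⊤
  val[5] = ⊤
  val[6] = ⊤
  val[7] = ⊤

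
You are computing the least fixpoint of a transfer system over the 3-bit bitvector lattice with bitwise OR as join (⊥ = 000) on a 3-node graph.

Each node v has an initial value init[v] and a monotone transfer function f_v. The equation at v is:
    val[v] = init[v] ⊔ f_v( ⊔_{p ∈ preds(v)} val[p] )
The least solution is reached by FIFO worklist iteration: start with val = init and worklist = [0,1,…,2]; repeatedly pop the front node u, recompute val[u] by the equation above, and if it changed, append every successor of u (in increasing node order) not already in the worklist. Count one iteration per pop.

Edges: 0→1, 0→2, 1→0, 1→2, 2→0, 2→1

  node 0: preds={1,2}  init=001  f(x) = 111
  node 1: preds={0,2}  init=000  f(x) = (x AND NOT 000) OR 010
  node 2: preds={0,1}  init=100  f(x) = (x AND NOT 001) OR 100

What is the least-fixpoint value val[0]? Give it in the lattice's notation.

Worklist (5 pops):
  #1 pop 0: in=100 → 111 (was 001); enqueue []
  #2 pop 1: in=111 → 111 (was 000); enqueue [0]
  #3 pop 2: in=111 → 110 (was 100); enqueue [1]
  #4 pop 0: in=111 → 111 (no change)
  #5 pop 1: in=111 → 111 (no change)

Fixpoint:
  val[0] = 111
  val[1] = 111
  val[2] = 110

111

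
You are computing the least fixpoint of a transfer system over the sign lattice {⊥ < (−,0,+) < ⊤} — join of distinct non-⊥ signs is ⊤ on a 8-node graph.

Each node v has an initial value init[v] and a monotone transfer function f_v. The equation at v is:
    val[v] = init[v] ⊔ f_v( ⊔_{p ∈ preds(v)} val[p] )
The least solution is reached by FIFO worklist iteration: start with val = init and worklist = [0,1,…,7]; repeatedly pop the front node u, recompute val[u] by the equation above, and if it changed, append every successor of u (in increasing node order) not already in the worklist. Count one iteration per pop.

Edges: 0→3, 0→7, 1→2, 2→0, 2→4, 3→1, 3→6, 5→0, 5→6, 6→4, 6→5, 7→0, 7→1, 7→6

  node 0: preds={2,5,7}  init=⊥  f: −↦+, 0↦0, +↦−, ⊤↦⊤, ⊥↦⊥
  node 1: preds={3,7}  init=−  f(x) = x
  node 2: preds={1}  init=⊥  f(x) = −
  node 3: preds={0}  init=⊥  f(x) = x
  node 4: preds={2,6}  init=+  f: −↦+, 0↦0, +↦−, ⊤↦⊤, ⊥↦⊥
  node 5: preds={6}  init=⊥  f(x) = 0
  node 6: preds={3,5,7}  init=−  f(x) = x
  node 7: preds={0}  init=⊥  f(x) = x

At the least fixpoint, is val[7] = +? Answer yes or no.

Worklist (17 pops):
  #1 pop 0: in=⊥ → ⊥ (no change)
  #2 pop 1: in=⊥ → − (no change)
  #3 pop 2: in=− → − (was ⊥); enqueue [0]
  #4 pop 3: in=⊥ → ⊥ (no change)
  #5 pop 4: in=− → + (no change)
  #6 pop 5: in=− → 0 (was ⊥); enqueue []
  #7 pop 6: in=0 → ⊤ (was −); enqueue [4,5]
  #8 pop 7: in=⊥ → ⊥ (no change)
  #9 pop 0: in=⊤ → ⊤ (was ⊥); enqueue [3,7]
  #10 pop 4: in=⊤ → ⊤ (was +); enqueue []
  #11 pop 5: in=⊤ → 0 (no change)
  #12 pop 3: in=⊤ → ⊤ (was ⊥); enqueue [1,6]
  #13 pop 7: in=⊤ → ⊤ (was ⊥); enqueue [0]
  #14 pop 1: in=⊤ → ⊤ (was −); enqueue [2]
  #15 pop 6: in=⊤ → ⊤ (no change)
  #16 pop 0: in=⊤ → ⊤ (no change)
  #17 pop 2: in=⊤ → − (no change)

Fixpoint:
  val[0] = ⊤
  val[1] = ⊤
  val[2] = −
  val[3] = ⊤
  val[4] = ⊤
  val[5] = 0
  val[6] = ⊤
  val[7] = ⊤

no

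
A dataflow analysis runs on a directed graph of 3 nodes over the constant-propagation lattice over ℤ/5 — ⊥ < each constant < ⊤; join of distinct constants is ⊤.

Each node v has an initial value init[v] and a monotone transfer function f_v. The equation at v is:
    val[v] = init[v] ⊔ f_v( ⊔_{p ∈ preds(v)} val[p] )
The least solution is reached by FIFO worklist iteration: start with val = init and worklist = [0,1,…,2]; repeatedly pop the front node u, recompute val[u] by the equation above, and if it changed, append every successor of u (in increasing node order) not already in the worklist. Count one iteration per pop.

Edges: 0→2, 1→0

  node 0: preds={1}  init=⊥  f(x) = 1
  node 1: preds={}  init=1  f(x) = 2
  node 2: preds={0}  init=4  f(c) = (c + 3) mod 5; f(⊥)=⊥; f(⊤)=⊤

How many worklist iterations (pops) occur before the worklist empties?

Iteration log — 4 steps:
  step 1. node 0  ⊔preds=1  new=1  old=⊥  +wl: 
  step 2. node 1  ⊔preds=⊥  new=⊤  old=1  +wl: 0
  step 3. node 2  ⊔preds=1  new=4  stable
  step 4. node 0  ⊔preds=⊤  new=1  stable

Least fixpoint reached:
  node 0: 1
  node 1: ⊤
  node 2: 4

4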